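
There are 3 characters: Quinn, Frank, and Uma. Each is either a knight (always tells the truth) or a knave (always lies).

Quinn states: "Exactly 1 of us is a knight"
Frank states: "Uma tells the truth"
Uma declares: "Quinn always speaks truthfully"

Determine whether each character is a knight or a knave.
Quinn is a knave.
Frank is a knave.
Uma is a knave.

Verification:
- Quinn (knave) says "Exactly 1 of us is a knight" - this is FALSE (a lie) because there are 0 knights.
- Frank (knave) says "Uma tells the truth" - this is FALSE (a lie) because Uma is a knave.
- Uma (knave) says "Quinn always speaks truthfully" - this is FALSE (a lie) because Quinn is a knave.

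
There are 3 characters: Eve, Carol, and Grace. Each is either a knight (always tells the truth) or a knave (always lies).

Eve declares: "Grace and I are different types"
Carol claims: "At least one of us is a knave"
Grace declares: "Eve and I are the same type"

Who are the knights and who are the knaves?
Eve is a knight.
Carol is a knight.
Grace is a knave.

Verification:
- Eve (knight) says "Grace and I are different types" - this is TRUE because Eve is a knight and Grace is a knave.
- Carol (knight) says "At least one of us is a knave" - this is TRUE because Grace is a knave.
- Grace (knave) says "Eve and I are the same type" - this is FALSE (a lie) because Grace is a knave and Eve is a knight.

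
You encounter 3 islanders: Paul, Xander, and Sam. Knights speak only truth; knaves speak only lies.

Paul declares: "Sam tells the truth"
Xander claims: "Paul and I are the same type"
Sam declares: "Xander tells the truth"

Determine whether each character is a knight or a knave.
Paul is a knight.
Xander is a knight.
Sam is a knight.

Verification:
- Paul (knight) says "Sam tells the truth" - this is TRUE because Sam is a knight.
- Xander (knight) says "Paul and I are the same type" - this is TRUE because Xander is a knight and Paul is a knight.
- Sam (knight) says "Xander tells the truth" - this is TRUE because Xander is a knight.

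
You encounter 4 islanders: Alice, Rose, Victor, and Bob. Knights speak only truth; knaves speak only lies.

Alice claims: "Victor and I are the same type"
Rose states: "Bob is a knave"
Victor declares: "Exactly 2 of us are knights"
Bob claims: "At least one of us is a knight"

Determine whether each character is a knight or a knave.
Alice is a knave.
Rose is a knave.
Victor is a knight.
Bob is a knight.

Verification:
- Alice (knave) says "Victor and I are the same type" - this is FALSE (a lie) because Alice is a knave and Victor is a knight.
- Rose (knave) says "Bob is a knave" - this is FALSE (a lie) because Bob is a knight.
- Victor (knight) says "Exactly 2 of us are knights" - this is TRUE because there are 2 knights.
- Bob (knight) says "At least one of us is a knight" - this is TRUE because Victor and Bob are knights.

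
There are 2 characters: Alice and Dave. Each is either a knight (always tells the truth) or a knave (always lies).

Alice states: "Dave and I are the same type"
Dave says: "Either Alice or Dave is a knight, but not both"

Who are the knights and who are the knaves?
Alice is a knave.
Dave is a knight.

Verification:
- Alice (knave) says "Dave and I are the same type" - this is FALSE (a lie) because Alice is a knave and Dave is a knight.
- Dave (knight) says "Either Alice or Dave is a knight, but not both" - this is TRUE because Alice is a knave and Dave is a knight.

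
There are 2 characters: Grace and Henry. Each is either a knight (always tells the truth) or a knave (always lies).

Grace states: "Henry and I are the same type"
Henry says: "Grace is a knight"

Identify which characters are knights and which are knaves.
Grace is a knight.
Henry is a knight.

Verification:
- Grace (knight) says "Henry and I are the same type" - this is TRUE because Grace is a knight and Henry is a knight.
- Henry (knight) says "Grace is a knight" - this is TRUE because Grace is a knight.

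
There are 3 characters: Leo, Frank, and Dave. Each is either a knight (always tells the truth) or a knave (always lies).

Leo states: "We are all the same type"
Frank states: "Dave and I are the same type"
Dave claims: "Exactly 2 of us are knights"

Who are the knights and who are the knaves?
Leo is a knave.
Frank is a knight.
Dave is a knight.

Verification:
- Leo (knave) says "We are all the same type" - this is FALSE (a lie) because Frank and Dave are knights and Leo is a knave.
- Frank (knight) says "Dave and I are the same type" - this is TRUE because Frank is a knight and Dave is a knight.
- Dave (knight) says "Exactly 2 of us are knights" - this is TRUE because there are 2 knights.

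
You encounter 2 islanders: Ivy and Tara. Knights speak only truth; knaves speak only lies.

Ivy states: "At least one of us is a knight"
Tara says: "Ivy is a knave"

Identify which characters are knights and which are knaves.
Ivy is a knight.
Tara is a knave.

Verification:
- Ivy (knight) says "At least one of us is a knight" - this is TRUE because Ivy is a knight.
- Tara (knave) says "Ivy is a knave" - this is FALSE (a lie) because Ivy is a knight.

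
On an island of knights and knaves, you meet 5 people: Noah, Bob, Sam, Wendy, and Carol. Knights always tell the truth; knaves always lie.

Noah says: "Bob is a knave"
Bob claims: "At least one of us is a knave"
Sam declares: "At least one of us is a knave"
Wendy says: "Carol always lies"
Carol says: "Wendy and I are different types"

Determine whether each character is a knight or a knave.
Noah is a knave.
Bob is a knight.
Sam is a knight.
Wendy is a knave.
Carol is a knight.

Verification:
- Noah (knave) says "Bob is a knave" - this is FALSE (a lie) because Bob is a knight.
- Bob (knight) says "At least one of us is a knave" - this is TRUE because Noah and Wendy are knaves.
- Sam (knight) says "At least one of us is a knave" - this is TRUE because Noah and Wendy are knaves.
- Wendy (knave) says "Carol always lies" - this is FALSE (a lie) because Carol is a knight.
- Carol (knight) says "Wendy and I are different types" - this is TRUE because Carol is a knight and Wendy is a knave.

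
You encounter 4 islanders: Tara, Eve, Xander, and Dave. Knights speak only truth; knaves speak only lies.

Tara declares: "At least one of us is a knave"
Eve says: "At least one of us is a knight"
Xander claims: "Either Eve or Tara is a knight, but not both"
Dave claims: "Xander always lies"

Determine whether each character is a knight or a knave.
Tara is a knight.
Eve is a knight.
Xander is a knave.
Dave is a knight.

Verification:
- Tara (knight) says "At least one of us is a knave" - this is TRUE because Xander is a knave.
- Eve (knight) says "At least one of us is a knight" - this is TRUE because Tara, Eve, and Dave are knights.
- Xander (knave) says "Either Eve or Tara is a knight, but not both" - this is FALSE (a lie) because Eve is a knight and Tara is a knight.
- Dave (knight) says "Xander always lies" - this is TRUE because Xander is a knave.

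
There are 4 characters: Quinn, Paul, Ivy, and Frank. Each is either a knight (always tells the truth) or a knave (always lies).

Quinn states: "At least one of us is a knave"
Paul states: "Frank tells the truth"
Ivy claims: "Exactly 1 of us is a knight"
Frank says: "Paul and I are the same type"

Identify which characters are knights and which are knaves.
Quinn is a knight.
Paul is a knight.
Ivy is a knave.
Frank is a knight.

Verification:
- Quinn (knight) says "At least one of us is a knave" - this is TRUE because Ivy is a knave.
- Paul (knight) says "Frank tells the truth" - this is TRUE because Frank is a knight.
- Ivy (knave) says "Exactly 1 of us is a knight" - this is FALSE (a lie) because there are 3 knights.
- Frank (knight) says "Paul and I are the same type" - this is TRUE because Frank is a knight and Paul is a knight.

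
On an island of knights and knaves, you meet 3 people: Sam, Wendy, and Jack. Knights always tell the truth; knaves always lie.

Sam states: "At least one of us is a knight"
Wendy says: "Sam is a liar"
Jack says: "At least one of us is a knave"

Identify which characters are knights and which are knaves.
Sam is a knight.
Wendy is a knave.
Jack is a knight.

Verification:
- Sam (knight) says "At least one of us is a knight" - this is TRUE because Sam and Jack are knights.
- Wendy (knave) says "Sam is a liar" - this is FALSE (a lie) because Sam is a knight.
- Jack (knight) says "At least one of us is a knave" - this is TRUE because Wendy is a knave.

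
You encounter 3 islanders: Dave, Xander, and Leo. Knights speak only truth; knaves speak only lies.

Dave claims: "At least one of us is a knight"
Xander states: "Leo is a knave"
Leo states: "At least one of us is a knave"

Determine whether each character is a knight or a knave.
Dave is a knight.
Xander is a knave.
Leo is a knight.

Verification:
- Dave (knight) says "At least one of us is a knight" - this is TRUE because Dave and Leo are knights.
- Xander (knave) says "Leo is a knave" - this is FALSE (a lie) because Leo is a knight.
- Leo (knight) says "At least one of us is a knave" - this is TRUE because Xander is a knave.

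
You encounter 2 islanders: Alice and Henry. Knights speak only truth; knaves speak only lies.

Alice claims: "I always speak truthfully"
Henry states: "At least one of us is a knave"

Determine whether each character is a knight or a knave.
Alice is a knave.
Henry is a knight.

Verification:
- Alice (knave) says "I always speak truthfully" - this is FALSE (a lie) because Alice is a knave.
- Henry (knight) says "At least one of us is a knave" - this is TRUE because Alice is a knave.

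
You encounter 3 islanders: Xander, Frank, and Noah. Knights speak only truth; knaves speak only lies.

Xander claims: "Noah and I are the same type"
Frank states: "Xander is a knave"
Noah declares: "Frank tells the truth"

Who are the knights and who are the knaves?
Xander is a knave.
Frank is a knight.
Noah is a knight.

Verification:
- Xander (knave) says "Noah and I are the same type" - this is FALSE (a lie) because Xander is a knave and Noah is a knight.
- Frank (knight) says "Xander is a knave" - this is TRUE because Xander is a knave.
- Noah (knight) says "Frank tells the truth" - this is TRUE because Frank is a knight.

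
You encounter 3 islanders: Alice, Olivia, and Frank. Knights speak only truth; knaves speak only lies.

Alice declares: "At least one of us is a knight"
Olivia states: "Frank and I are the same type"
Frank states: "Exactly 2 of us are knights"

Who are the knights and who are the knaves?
Alice is a knight.
Olivia is a knave.
Frank is a knight.

Verification:
- Alice (knight) says "At least one of us is a knight" - this is TRUE because Alice and Frank are knights.
- Olivia (knave) says "Frank and I are the same type" - this is FALSE (a lie) because Olivia is a knave and Frank is a knight.
- Frank (knight) says "Exactly 2 of us are knights" - this is TRUE because there are 2 knights.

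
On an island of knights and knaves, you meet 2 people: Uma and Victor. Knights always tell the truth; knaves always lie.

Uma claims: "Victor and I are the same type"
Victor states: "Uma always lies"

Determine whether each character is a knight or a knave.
Uma is a knave.
Victor is a knight.

Verification:
- Uma (knave) says "Victor and I are the same type" - this is FALSE (a lie) because Uma is a knave and Victor is a knight.
- Victor (knight) says "Uma always lies" - this is TRUE because Uma is a knave.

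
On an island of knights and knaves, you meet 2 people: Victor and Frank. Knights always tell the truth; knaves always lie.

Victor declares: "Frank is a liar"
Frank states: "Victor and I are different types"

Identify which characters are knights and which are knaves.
Victor is a knave.
Frank is a knight.

Verification:
- Victor (knave) says "Frank is a liar" - this is FALSE (a lie) because Frank is a knight.
- Frank (knight) says "Victor and I are different types" - this is TRUE because Frank is a knight and Victor is a knave.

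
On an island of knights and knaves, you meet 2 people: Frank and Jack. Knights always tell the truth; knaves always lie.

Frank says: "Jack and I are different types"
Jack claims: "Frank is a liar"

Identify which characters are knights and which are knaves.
Frank is a knight.
Jack is a knave.

Verification:
- Frank (knight) says "Jack and I are different types" - this is TRUE because Frank is a knight and Jack is a knave.
- Jack (knave) says "Frank is a liar" - this is FALSE (a lie) because Frank is a knight.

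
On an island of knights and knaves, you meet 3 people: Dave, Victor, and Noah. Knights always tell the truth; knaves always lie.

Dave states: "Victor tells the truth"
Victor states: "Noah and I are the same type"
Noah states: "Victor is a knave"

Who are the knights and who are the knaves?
Dave is a knave.
Victor is a knave.
Noah is a knight.

Verification:
- Dave (knave) says "Victor tells the truth" - this is FALSE (a lie) because Victor is a knave.
- Victor (knave) says "Noah and I are the same type" - this is FALSE (a lie) because Victor is a knave and Noah is a knight.
- Noah (knight) says "Victor is a knave" - this is TRUE because Victor is a knave.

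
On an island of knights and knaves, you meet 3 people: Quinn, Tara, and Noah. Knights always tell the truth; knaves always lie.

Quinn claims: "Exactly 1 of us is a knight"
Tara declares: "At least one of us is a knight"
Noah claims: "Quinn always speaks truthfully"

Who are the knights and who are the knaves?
Quinn is a knave.
Tara is a knave.
Noah is a knave.

Verification:
- Quinn (knave) says "Exactly 1 of us is a knight" - this is FALSE (a lie) because there are 0 knights.
- Tara (knave) says "At least one of us is a knight" - this is FALSE (a lie) because no one is a knight.
- Noah (knave) says "Quinn always speaks truthfully" - this is FALSE (a lie) because Quinn is a knave.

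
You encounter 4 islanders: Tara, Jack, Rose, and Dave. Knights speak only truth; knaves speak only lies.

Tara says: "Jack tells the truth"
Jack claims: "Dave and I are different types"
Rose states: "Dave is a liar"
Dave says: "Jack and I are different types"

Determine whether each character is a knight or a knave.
Tara is a knave.
Jack is a knave.
Rose is a knight.
Dave is a knave.

Verification:
- Tara (knave) says "Jack tells the truth" - this is FALSE (a lie) because Jack is a knave.
- Jack (knave) says "Dave and I are different types" - this is FALSE (a lie) because Jack is a knave and Dave is a knave.
- Rose (knight) says "Dave is a liar" - this is TRUE because Dave is a knave.
- Dave (knave) says "Jack and I are different types" - this is FALSE (a lie) because Dave is a knave and Jack is a knave.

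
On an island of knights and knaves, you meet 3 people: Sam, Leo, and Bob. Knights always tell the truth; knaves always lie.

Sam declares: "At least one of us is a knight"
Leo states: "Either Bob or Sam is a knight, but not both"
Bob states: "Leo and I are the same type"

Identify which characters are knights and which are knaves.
Sam is a knight.
Leo is a knight.
Bob is a knave.

Verification:
- Sam (knight) says "At least one of us is a knight" - this is TRUE because Sam and Leo are knights.
- Leo (knight) says "Either Bob or Sam is a knight, but not both" - this is TRUE because Bob is a knave and Sam is a knight.
- Bob (knave) says "Leo and I are the same type" - this is FALSE (a lie) because Bob is a knave and Leo is a knight.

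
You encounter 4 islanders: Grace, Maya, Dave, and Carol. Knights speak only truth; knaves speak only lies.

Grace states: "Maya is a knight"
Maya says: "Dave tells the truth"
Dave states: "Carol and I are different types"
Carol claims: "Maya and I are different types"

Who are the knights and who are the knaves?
Grace is a knave.
Maya is a knave.
Dave is a knave.
Carol is a knave.

Verification:
- Grace (knave) says "Maya is a knight" - this is FALSE (a lie) because Maya is a knave.
- Maya (knave) says "Dave tells the truth" - this is FALSE (a lie) because Dave is a knave.
- Dave (knave) says "Carol and I are different types" - this is FALSE (a lie) because Dave is a knave and Carol is a knave.
- Carol (knave) says "Maya and I are different types" - this is FALSE (a lie) because Carol is a knave and Maya is a knave.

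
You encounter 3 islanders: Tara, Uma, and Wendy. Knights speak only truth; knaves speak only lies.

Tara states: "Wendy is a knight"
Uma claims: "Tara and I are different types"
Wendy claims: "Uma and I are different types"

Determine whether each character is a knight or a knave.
Tara is a knave.
Uma is a knave.
Wendy is a knave.

Verification:
- Tara (knave) says "Wendy is a knight" - this is FALSE (a lie) because Wendy is a knave.
- Uma (knave) says "Tara and I are different types" - this is FALSE (a lie) because Uma is a knave and Tara is a knave.
- Wendy (knave) says "Uma and I are different types" - this is FALSE (a lie) because Wendy is a knave and Uma is a knave.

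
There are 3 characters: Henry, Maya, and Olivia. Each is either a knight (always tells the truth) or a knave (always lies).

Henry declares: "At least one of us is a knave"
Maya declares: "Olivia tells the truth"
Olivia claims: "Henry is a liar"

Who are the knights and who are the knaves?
Henry is a knight.
Maya is a knave.
Olivia is a knave.

Verification:
- Henry (knight) says "At least one of us is a knave" - this is TRUE because Maya and Olivia are knaves.
- Maya (knave) says "Olivia tells the truth" - this is FALSE (a lie) because Olivia is a knave.
- Olivia (knave) says "Henry is a liar" - this is FALSE (a lie) because Henry is a knight.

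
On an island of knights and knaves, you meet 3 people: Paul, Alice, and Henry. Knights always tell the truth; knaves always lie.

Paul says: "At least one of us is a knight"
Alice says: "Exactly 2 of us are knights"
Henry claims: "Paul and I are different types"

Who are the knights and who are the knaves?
Paul is a knave.
Alice is a knave.
Henry is a knave.

Verification:
- Paul (knave) says "At least one of us is a knight" - this is FALSE (a lie) because no one is a knight.
- Alice (knave) says "Exactly 2 of us are knights" - this is FALSE (a lie) because there are 0 knights.
- Henry (knave) says "Paul and I are different types" - this is FALSE (a lie) because Henry is a knave and Paul is a knave.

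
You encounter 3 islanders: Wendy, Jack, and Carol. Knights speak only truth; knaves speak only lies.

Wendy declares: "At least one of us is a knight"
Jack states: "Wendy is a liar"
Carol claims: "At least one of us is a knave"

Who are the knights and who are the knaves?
Wendy is a knight.
Jack is a knave.
Carol is a knight.

Verification:
- Wendy (knight) says "At least one of us is a knight" - this is TRUE because Wendy and Carol are knights.
- Jack (knave) says "Wendy is a liar" - this is FALSE (a lie) because Wendy is a knight.
- Carol (knight) says "At least one of us is a knave" - this is TRUE because Jack is a knave.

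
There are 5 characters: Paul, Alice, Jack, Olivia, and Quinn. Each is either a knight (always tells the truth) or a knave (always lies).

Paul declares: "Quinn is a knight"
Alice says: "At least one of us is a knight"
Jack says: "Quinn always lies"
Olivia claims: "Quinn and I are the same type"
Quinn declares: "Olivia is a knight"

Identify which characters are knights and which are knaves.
Paul is a knight.
Alice is a knight.
Jack is a knave.
Olivia is a knight.
Quinn is a knight.

Verification:
- Paul (knight) says "Quinn is a knight" - this is TRUE because Quinn is a knight.
- Alice (knight) says "At least one of us is a knight" - this is TRUE because Paul, Alice, Olivia, and Quinn are knights.
- Jack (knave) says "Quinn always lies" - this is FALSE (a lie) because Quinn is a knight.
- Olivia (knight) says "Quinn and I are the same type" - this is TRUE because Olivia is a knight and Quinn is a knight.
- Quinn (knight) says "Olivia is a knight" - this is TRUE because Olivia is a knight.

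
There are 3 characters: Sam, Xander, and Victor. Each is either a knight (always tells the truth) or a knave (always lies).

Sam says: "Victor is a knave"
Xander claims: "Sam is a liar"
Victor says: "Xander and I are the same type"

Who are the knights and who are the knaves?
Sam is a knave.
Xander is a knight.
Victor is a knight.

Verification:
- Sam (knave) says "Victor is a knave" - this is FALSE (a lie) because Victor is a knight.
- Xander (knight) says "Sam is a liar" - this is TRUE because Sam is a knave.
- Victor (knight) says "Xander and I are the same type" - this is TRUE because Victor is a knight and Xander is a knight.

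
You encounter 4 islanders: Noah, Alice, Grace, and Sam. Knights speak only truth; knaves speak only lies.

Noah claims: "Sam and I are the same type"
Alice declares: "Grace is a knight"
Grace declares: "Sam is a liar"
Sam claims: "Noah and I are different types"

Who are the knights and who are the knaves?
Noah is a knave.
Alice is a knave.
Grace is a knave.
Sam is a knight.

Verification:
- Noah (knave) says "Sam and I are the same type" - this is FALSE (a lie) because Noah is a knave and Sam is a knight.
- Alice (knave) says "Grace is a knight" - this is FALSE (a lie) because Grace is a knave.
- Grace (knave) says "Sam is a liar" - this is FALSE (a lie) because Sam is a knight.
- Sam (knight) says "Noah and I are different types" - this is TRUE because Sam is a knight and Noah is a knave.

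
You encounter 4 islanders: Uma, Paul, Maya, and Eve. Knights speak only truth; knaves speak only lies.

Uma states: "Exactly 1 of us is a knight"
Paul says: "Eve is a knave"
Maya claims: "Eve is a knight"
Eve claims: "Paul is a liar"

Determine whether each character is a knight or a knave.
Uma is a knave.
Paul is a knave.
Maya is a knight.
Eve is a knight.

Verification:
- Uma (knave) says "Exactly 1 of us is a knight" - this is FALSE (a lie) because there are 2 knights.
- Paul (knave) says "Eve is a knave" - this is FALSE (a lie) because Eve is a knight.
- Maya (knight) says "Eve is a knight" - this is TRUE because Eve is a knight.
- Eve (knight) says "Paul is a liar" - this is TRUE because Paul is a knave.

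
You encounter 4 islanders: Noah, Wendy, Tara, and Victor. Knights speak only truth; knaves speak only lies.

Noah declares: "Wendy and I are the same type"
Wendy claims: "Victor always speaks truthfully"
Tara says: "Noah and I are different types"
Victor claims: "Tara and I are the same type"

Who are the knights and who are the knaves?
Noah is a knave.
Wendy is a knight.
Tara is a knight.
Victor is a knight.

Verification:
- Noah (knave) says "Wendy and I are the same type" - this is FALSE (a lie) because Noah is a knave and Wendy is a knight.
- Wendy (knight) says "Victor always speaks truthfully" - this is TRUE because Victor is a knight.
- Tara (knight) says "Noah and I are different types" - this is TRUE because Tara is a knight and Noah is a knave.
- Victor (knight) says "Tara and I are the same type" - this is TRUE because Victor is a knight and Tara is a knight.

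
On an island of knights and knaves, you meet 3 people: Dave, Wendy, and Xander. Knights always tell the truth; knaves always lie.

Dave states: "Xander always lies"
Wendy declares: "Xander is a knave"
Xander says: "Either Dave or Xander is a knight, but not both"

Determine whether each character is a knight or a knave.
Dave is a knave.
Wendy is a knave.
Xander is a knight.

Verification:
- Dave (knave) says "Xander always lies" - this is FALSE (a lie) because Xander is a knight.
- Wendy (knave) says "Xander is a knave" - this is FALSE (a lie) because Xander is a knight.
- Xander (knight) says "Either Dave or Xander is a knight, but not both" - this is TRUE because Dave is a knave and Xander is a knight.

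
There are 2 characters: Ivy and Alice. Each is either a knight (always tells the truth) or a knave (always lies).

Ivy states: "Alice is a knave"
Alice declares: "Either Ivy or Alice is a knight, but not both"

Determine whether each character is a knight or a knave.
Ivy is a knave.
Alice is a knight.

Verification:
- Ivy (knave) says "Alice is a knave" - this is FALSE (a lie) because Alice is a knight.
- Alice (knight) says "Either Ivy or Alice is a knight, but not both" - this is TRUE because Ivy is a knave and Alice is a knight.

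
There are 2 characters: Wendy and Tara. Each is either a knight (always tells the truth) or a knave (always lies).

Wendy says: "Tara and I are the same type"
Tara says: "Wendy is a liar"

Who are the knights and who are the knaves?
Wendy is a knave.
Tara is a knight.

Verification:
- Wendy (knave) says "Tara and I are the same type" - this is FALSE (a lie) because Wendy is a knave and Tara is a knight.
- Tara (knight) says "Wendy is a liar" - this is TRUE because Wendy is a knave.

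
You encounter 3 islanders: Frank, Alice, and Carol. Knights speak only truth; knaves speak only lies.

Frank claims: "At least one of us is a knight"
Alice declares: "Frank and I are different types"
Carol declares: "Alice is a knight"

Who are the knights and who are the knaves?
Frank is a knave.
Alice is a knave.
Carol is a knave.

Verification:
- Frank (knave) says "At least one of us is a knight" - this is FALSE (a lie) because no one is a knight.
- Alice (knave) says "Frank and I are different types" - this is FALSE (a lie) because Alice is a knave and Frank is a knave.
- Carol (knave) says "Alice is a knight" - this is FALSE (a lie) because Alice is a knave.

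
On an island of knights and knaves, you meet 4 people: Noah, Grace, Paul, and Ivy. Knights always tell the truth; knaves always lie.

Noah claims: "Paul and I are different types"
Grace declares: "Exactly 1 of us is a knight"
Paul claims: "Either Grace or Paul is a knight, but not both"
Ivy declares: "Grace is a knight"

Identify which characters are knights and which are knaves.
Noah is a knave.
Grace is a knave.
Paul is a knave.
Ivy is a knave.

Verification:
- Noah (knave) says "Paul and I are different types" - this is FALSE (a lie) because Noah is a knave and Paul is a knave.
- Grace (knave) says "Exactly 1 of us is a knight" - this is FALSE (a lie) because there are 0 knights.
- Paul (knave) says "Either Grace or Paul is a knight, but not both" - this is FALSE (a lie) because Grace is a knave and Paul is a knave.
- Ivy (knave) says "Grace is a knight" - this is FALSE (a lie) because Grace is a knave.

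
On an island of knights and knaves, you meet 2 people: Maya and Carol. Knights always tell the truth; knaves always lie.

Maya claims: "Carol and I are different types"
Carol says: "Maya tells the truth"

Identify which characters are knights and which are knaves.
Maya is a knave.
Carol is a knave.

Verification:
- Maya (knave) says "Carol and I are different types" - this is FALSE (a lie) because Maya is a knave and Carol is a knave.
- Carol (knave) says "Maya tells the truth" - this is FALSE (a lie) because Maya is a knave.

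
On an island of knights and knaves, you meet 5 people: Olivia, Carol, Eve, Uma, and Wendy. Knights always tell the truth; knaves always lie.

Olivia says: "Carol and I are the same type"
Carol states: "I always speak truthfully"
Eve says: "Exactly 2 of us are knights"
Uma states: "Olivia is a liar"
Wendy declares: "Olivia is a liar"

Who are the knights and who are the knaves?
Olivia is a knave.
Carol is a knight.
Eve is a knave.
Uma is a knight.
Wendy is a knight.

Verification:
- Olivia (knave) says "Carol and I are the same type" - this is FALSE (a lie) because Olivia is a knave and Carol is a knight.
- Carol (knight) says "I always speak truthfully" - this is TRUE because Carol is a knight.
- Eve (knave) says "Exactly 2 of us are knights" - this is FALSE (a lie) because there are 3 knights.
- Uma (knight) says "Olivia is a liar" - this is TRUE because Olivia is a knave.
- Wendy (knight) says "Olivia is a liar" - this is TRUE because Olivia is a knave.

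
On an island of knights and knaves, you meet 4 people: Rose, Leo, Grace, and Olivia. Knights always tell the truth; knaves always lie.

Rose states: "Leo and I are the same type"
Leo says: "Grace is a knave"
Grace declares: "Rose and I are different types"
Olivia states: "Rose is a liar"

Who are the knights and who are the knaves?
Rose is a knave.
Leo is a knight.
Grace is a knave.
Olivia is a knight.

Verification:
- Rose (knave) says "Leo and I are the same type" - this is FALSE (a lie) because Rose is a knave and Leo is a knight.
- Leo (knight) says "Grace is a knave" - this is TRUE because Grace is a knave.
- Grace (knave) says "Rose and I are different types" - this is FALSE (a lie) because Grace is a knave and Rose is a knave.
- Olivia (knight) says "Rose is a liar" - this is TRUE because Rose is a knave.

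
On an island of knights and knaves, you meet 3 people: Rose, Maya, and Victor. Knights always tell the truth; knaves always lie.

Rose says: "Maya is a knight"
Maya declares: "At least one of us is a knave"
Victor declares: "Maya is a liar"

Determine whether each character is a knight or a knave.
Rose is a knight.
Maya is a knight.
Victor is a knave.

Verification:
- Rose (knight) says "Maya is a knight" - this is TRUE because Maya is a knight.
- Maya (knight) says "At least one of us is a knave" - this is TRUE because Victor is a knave.
- Victor (knave) says "Maya is a liar" - this is FALSE (a lie) because Maya is a knight.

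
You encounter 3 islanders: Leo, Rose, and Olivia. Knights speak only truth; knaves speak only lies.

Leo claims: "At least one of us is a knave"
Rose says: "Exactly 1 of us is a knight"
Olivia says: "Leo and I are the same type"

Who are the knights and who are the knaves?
Leo is a knight.
Rose is a knave.
Olivia is a knight.

Verification:
- Leo (knight) says "At least one of us is a knave" - this is TRUE because Rose is a knave.
- Rose (knave) says "Exactly 1 of us is a knight" - this is FALSE (a lie) because there are 2 knights.
- Olivia (knight) says "Leo and I are the same type" - this is TRUE because Olivia is a knight and Leo is a knight.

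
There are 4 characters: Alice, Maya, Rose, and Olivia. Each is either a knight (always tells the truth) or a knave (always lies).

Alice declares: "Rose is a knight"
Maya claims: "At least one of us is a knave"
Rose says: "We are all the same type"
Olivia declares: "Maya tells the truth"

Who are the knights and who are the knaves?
Alice is a knave.
Maya is a knight.
Rose is a knave.
Olivia is a knight.

Verification:
- Alice (knave) says "Rose is a knight" - this is FALSE (a lie) because Rose is a knave.
- Maya (knight) says "At least one of us is a knave" - this is TRUE because Alice and Rose are knaves.
- Rose (knave) says "We are all the same type" - this is FALSE (a lie) because Maya and Olivia are knights and Alice and Rose are knaves.
- Olivia (knight) says "Maya tells the truth" - this is TRUE because Maya is a knight.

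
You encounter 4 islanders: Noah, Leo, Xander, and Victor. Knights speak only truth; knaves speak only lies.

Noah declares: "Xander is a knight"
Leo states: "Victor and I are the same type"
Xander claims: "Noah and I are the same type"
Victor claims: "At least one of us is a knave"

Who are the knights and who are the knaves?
Noah is a knight.
Leo is a knave.
Xander is a knight.
Victor is a knight.

Verification:
- Noah (knight) says "Xander is a knight" - this is TRUE because Xander is a knight.
- Leo (knave) says "Victor and I are the same type" - this is FALSE (a lie) because Leo is a knave and Victor is a knight.
- Xander (knight) says "Noah and I are the same type" - this is TRUE because Xander is a knight and Noah is a knight.
- Victor (knight) says "At least one of us is a knave" - this is TRUE because Leo is a knave.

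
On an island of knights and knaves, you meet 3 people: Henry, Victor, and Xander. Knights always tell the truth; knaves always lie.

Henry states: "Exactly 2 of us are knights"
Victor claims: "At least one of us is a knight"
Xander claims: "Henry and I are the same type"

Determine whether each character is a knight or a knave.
Henry is a knight.
Victor is a knight.
Xander is a knave.

Verification:
- Henry (knight) says "Exactly 2 of us are knights" - this is TRUE because there are 2 knights.
- Victor (knight) says "At least one of us is a knight" - this is TRUE because Henry and Victor are knights.
- Xander (knave) says "Henry and I are the same type" - this is FALSE (a lie) because Xander is a knave and Henry is a knight.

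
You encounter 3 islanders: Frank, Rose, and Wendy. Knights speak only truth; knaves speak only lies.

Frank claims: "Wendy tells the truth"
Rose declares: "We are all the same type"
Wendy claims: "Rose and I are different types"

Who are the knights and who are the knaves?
Frank is a knight.
Rose is a knave.
Wendy is a knight.

Verification:
- Frank (knight) says "Wendy tells the truth" - this is TRUE because Wendy is a knight.
- Rose (knave) says "We are all the same type" - this is FALSE (a lie) because Frank and Wendy are knights and Rose is a knave.
- Wendy (knight) says "Rose and I are different types" - this is TRUE because Wendy is a knight and Rose is a knave.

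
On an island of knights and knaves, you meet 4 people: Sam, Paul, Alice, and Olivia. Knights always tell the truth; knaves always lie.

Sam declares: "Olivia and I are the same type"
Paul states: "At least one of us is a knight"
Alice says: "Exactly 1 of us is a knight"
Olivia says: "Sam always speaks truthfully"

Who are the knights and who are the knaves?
Sam is a knight.
Paul is a knight.
Alice is a knave.
Olivia is a knight.

Verification:
- Sam (knight) says "Olivia and I are the same type" - this is TRUE because Sam is a knight and Olivia is a knight.
- Paul (knight) says "At least one of us is a knight" - this is TRUE because Sam, Paul, and Olivia are knights.
- Alice (knave) says "Exactly 1 of us is a knight" - this is FALSE (a lie) because there are 3 knights.
- Olivia (knight) says "Sam always speaks truthfully" - this is TRUE because Sam is a knight.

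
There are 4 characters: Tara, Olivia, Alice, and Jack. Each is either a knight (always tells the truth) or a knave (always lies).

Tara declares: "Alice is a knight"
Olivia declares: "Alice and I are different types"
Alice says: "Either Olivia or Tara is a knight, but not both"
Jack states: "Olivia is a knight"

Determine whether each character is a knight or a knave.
Tara is a knave.
Olivia is a knave.
Alice is a knave.
Jack is a knave.

Verification:
- Tara (knave) says "Alice is a knight" - this is FALSE (a lie) because Alice is a knave.
- Olivia (knave) says "Alice and I are different types" - this is FALSE (a lie) because Olivia is a knave and Alice is a knave.
- Alice (knave) says "Either Olivia or Tara is a knight, but not both" - this is FALSE (a lie) because Olivia is a knave and Tara is a knave.
- Jack (knave) says "Olivia is a knight" - this is FALSE (a lie) because Olivia is a knave.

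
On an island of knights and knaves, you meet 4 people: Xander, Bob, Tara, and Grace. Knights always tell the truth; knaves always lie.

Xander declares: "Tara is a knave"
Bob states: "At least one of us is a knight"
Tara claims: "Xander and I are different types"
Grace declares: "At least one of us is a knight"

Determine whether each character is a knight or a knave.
Xander is a knave.
Bob is a knight.
Tara is a knight.
Grace is a knight.

Verification:
- Xander (knave) says "Tara is a knave" - this is FALSE (a lie) because Tara is a knight.
- Bob (knight) says "At least one of us is a knight" - this is TRUE because Bob, Tara, and Grace are knights.
- Tara (knight) says "Xander and I are different types" - this is TRUE because Tara is a knight and Xander is a knave.
- Grace (knight) says "At least one of us is a knight" - this is TRUE because Bob, Tara, and Grace are knights.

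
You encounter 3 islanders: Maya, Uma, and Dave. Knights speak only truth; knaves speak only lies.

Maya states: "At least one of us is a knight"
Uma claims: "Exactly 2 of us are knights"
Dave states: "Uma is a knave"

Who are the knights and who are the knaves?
Maya is a knight.
Uma is a knight.
Dave is a knave.

Verification:
- Maya (knight) says "At least one of us is a knight" - this is TRUE because Maya and Uma are knights.
- Uma (knight) says "Exactly 2 of us are knights" - this is TRUE because there are 2 knights.
- Dave (knave) says "Uma is a knave" - this is FALSE (a lie) because Uma is a knight.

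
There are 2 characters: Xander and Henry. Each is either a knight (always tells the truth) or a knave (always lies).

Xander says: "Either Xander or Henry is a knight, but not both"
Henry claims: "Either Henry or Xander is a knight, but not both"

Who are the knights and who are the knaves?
Xander is a knave.
Henry is a knave.

Verification:
- Xander (knave) says "Either Xander or Henry is a knight, but not both" - this is FALSE (a lie) because Xander is a knave and Henry is a knave.
- Henry (knave) says "Either Henry or Xander is a knight, but not both" - this is FALSE (a lie) because Henry is a knave and Xander is a knave.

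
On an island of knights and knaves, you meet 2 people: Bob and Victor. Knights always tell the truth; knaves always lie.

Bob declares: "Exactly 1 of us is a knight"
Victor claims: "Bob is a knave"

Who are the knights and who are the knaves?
Bob is a knight.
Victor is a knave.

Verification:
- Bob (knight) says "Exactly 1 of us is a knight" - this is TRUE because there are 1 knights.
- Victor (knave) says "Bob is a knave" - this is FALSE (a lie) because Bob is a knight.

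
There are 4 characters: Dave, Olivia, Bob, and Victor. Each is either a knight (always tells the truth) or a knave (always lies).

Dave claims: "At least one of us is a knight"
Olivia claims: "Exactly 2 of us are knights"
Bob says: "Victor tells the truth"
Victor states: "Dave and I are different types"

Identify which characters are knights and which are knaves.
Dave is a knave.
Olivia is a knave.
Bob is a knave.
Victor is a knave.

Verification:
- Dave (knave) says "At least one of us is a knight" - this is FALSE (a lie) because no one is a knight.
- Olivia (knave) says "Exactly 2 of us are knights" - this is FALSE (a lie) because there are 0 knights.
- Bob (knave) says "Victor tells the truth" - this is FALSE (a lie) because Victor is a knave.
- Victor (knave) says "Dave and I are different types" - this is FALSE (a lie) because Victor is a knave and Dave is a knave.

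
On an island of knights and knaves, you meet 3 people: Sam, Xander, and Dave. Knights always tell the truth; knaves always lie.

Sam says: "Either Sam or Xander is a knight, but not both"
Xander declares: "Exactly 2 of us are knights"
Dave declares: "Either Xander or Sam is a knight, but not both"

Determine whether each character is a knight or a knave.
Sam is a knave.
Xander is a knave.
Dave is a knave.

Verification:
- Sam (knave) says "Either Sam or Xander is a knight, but not both" - this is FALSE (a lie) because Sam is a knave and Xander is a knave.
- Xander (knave) says "Exactly 2 of us are knights" - this is FALSE (a lie) because there are 0 knights.
- Dave (knave) says "Either Xander or Sam is a knight, but not both" - this is FALSE (a lie) because Xander is a knave and Sam is a knave.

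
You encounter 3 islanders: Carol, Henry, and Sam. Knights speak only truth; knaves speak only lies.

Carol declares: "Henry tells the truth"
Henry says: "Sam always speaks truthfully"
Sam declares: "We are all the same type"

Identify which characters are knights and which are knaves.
Carol is a knight.
Henry is a knight.
Sam is a knight.

Verification:
- Carol (knight) says "Henry tells the truth" - this is TRUE because Henry is a knight.
- Henry (knight) says "Sam always speaks truthfully" - this is TRUE because Sam is a knight.
- Sam (knight) says "We are all the same type" - this is TRUE because Carol, Henry, and Sam are knights.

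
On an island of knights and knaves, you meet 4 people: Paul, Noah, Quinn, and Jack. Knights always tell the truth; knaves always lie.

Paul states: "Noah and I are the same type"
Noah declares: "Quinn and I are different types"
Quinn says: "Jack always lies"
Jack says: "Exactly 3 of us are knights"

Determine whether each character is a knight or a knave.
Paul is a knight.
Noah is a knight.
Quinn is a knave.
Jack is a knight.

Verification:
- Paul (knight) says "Noah and I are the same type" - this is TRUE because Paul is a knight and Noah is a knight.
- Noah (knight) says "Quinn and I are different types" - this is TRUE because Noah is a knight and Quinn is a knave.
- Quinn (knave) says "Jack always lies" - this is FALSE (a lie) because Jack is a knight.
- Jack (knight) says "Exactly 3 of us are knights" - this is TRUE because there are 3 knights.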